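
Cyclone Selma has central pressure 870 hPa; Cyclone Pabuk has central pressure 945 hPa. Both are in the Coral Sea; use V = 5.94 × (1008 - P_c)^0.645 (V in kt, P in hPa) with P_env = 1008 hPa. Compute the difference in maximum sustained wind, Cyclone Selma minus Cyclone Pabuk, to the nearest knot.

57 kt

Cyclone Selma: ΔP = 138; V ≈ 5.94 × 138^0.645 ≈ 142.56 kt.
Cyclone Pabuk: ΔP = 63; V ≈ 5.94 × 63^0.645 ≈ 85.97 kt.
Difference ≈ 142.56 − 85.97 = 56.59 → 57 kt.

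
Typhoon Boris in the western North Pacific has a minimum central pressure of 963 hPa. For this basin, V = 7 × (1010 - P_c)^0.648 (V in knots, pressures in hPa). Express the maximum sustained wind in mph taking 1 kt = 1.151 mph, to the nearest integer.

98 mph

ΔP = 1010 − 963 = 47 hPa.
V ≈ 7 × 47^0.648 = 7 × 12.120 ≈ 84.843 kt.
84.843 × 1.151 ≈ 97.65 mph → 98 mph.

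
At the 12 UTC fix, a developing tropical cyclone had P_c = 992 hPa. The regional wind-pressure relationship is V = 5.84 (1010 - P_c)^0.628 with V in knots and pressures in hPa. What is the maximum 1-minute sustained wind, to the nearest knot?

ΔP = 1010 − 992 = 18 hPa.
18^0.628 ≈ 6.142.
V ≈ 5.84 × 6.142 ≈ 35.9 kt.

36 kt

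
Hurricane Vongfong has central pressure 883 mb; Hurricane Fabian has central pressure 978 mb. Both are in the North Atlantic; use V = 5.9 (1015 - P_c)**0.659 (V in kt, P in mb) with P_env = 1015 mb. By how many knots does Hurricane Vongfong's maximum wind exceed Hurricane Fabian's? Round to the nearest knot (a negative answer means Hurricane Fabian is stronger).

Hurricane Vongfong: ΔP = 132; V ≈ 5.9 × 132^0.659 ≈ 147.34 kt.
Hurricane Fabian: ΔP = 37; V ≈ 5.9 × 37^0.659 ≈ 63.72 kt.
Difference ≈ 147.34 − 63.72 = 83.62 → 84 kt.

84 kt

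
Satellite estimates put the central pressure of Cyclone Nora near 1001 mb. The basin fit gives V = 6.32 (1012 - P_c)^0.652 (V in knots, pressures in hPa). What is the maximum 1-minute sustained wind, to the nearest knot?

30 kt

ΔP = 1012 − 1001 = 11 mb.
11^0.652 ≈ 4.775.
V ≈ 6.32 × 4.775 ≈ 30.2 kt.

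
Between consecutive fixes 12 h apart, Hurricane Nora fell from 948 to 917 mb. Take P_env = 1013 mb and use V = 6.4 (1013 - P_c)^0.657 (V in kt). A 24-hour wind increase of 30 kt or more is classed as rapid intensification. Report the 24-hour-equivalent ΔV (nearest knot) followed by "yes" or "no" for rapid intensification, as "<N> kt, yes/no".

V₁: ΔP = 65, V ≈ 6.4 × 65^0.657 ≈ 99.37 kt.
V₂: ΔP = 96, V ≈ 6.4 × 96^0.657 ≈ 128.39 kt.
ΔV over 12 h = 29.02 kt → 24 h equivalent = 29.02 × 24/12 ≈ 58.04 kt.
58 kt ≥ 30 kt ⇒ rapid intensification.

58 kt, yes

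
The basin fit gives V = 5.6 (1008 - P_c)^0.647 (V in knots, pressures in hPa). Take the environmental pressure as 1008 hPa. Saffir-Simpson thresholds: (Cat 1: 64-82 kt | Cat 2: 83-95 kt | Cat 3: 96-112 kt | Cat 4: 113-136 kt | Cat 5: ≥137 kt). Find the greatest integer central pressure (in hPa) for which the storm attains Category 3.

Category 3 begins at V = 96 kt.
Required ΔP = (96/5.6)^(1/0.647) = 17.143^1.546 ≈ 80.80 hPa.
P_c ≤ 1008 − 80.80 = 927.20, so the highest integer P_c is 927 hPa.

927 hPa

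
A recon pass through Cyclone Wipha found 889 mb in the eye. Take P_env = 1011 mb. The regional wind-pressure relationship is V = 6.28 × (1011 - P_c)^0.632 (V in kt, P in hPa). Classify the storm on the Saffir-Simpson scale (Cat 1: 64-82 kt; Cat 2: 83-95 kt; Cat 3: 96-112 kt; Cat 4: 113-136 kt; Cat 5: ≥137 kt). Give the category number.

ΔP = 1011 − 889 = 122 mb.
V ≈ 6.28 × 122^0.632 = 6.28 × 20.82 ≈ 131 kt.
131 kt falls in the Category 4 band.

4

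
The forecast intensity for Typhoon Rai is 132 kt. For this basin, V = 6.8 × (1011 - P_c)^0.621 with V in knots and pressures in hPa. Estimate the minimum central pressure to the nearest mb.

892 mb

ΔP = (V / 6.8)^(1/0.621) = (132/6.8)^1.610.
132/6.8 = 19.412; 19.412^1.610 ≈ 118.63 mb.
P_c = 1011 − 118.63 = 892.37 ≈ 892 mb.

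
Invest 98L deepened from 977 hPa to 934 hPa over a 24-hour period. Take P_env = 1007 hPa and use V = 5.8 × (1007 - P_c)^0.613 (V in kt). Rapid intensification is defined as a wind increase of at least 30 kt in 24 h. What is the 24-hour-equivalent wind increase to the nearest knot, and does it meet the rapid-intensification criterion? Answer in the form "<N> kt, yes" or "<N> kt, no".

V₁: ΔP = 30, V ≈ 5.8 × 30^0.613 ≈ 46.66 kt.
V₂: ΔP = 73, V ≈ 5.8 × 73^0.613 ≈ 80.47 kt.
ΔV over 24 h = 33.81 kt → 24 h equivalent = 33.81 × 24/24 ≈ 33.81 kt.
34 kt ≥ 30 kt ⇒ rapid intensification.

34 kt, yes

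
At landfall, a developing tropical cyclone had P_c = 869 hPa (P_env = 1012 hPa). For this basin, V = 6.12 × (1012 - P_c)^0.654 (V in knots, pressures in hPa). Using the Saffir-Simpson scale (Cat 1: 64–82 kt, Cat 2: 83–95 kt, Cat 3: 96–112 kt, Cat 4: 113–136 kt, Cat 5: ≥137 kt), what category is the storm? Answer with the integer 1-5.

ΔP = 1012 − 869 = 143 hPa.
V ≈ 6.12 × 143^0.654 = 6.12 × 25.68 ≈ 157 kt.
157 kt falls in the Category 5 band.

5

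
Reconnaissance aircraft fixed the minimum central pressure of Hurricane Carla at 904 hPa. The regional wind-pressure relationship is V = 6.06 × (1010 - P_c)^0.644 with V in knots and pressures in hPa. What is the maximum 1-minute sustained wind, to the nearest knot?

ΔP = 1010 − 904 = 106 hPa.
106^0.644 ≈ 20.151.
V ≈ 6.06 × 20.151 ≈ 122.1 kt.

122 kt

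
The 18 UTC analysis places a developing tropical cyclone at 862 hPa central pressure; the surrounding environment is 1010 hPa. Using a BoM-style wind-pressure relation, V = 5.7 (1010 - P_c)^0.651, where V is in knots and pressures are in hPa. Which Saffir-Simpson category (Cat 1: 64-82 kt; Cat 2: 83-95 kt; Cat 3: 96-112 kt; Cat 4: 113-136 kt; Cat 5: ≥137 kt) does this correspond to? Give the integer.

ΔP = 1010 − 862 = 148 hPa.
V ≈ 5.7 × 148^0.651 = 5.7 × 25.87 ≈ 147 kt.
147 kt falls in the Category 5 band.

5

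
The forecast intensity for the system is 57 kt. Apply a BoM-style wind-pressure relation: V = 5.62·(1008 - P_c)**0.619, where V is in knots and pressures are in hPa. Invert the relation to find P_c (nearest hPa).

966 hPa

ΔP = (V / 5.62)^(1/0.619) = (57/5.62)^1.616.
57/5.62 = 10.142; 10.142^1.616 ≈ 42.21 hPa.
P_c = 1008 − 42.21 = 965.79 ≈ 966 hPa.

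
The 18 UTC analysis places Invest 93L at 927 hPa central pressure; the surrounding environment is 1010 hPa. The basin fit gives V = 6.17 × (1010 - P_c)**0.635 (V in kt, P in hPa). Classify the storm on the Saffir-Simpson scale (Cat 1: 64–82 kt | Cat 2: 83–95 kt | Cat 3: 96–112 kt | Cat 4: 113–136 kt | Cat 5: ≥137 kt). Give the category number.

ΔP = 1010 − 927 = 83 hPa.
V ≈ 6.17 × 83^0.635 = 6.17 × 16.54 ≈ 102 kt.
102 kt falls in the Category 3 band.

3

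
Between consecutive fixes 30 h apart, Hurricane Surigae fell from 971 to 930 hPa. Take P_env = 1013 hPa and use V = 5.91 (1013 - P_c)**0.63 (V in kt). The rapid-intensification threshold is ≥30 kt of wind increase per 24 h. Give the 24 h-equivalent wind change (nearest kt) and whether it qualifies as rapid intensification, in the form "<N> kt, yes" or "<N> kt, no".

27 kt, no

V₁: ΔP = 42, V ≈ 5.91 × 42^0.63 ≈ 62.26 kt.
V₂: ΔP = 83, V ≈ 5.91 × 83^0.63 ≈ 95.63 kt.
ΔV over 30 h = 33.37 kt → 24 h equivalent = 33.37 × 24/30 ≈ 26.70 kt.
27 kt < 30 kt ⇒ not rapid intensification.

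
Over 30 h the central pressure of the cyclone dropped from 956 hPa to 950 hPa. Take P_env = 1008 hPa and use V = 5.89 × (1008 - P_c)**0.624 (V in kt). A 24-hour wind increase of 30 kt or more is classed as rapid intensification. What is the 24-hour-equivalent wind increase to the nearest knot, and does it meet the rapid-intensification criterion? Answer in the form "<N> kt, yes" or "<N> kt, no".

4 kt, no

V₁: ΔP = 52, V ≈ 5.89 × 52^0.624 ≈ 69.33 kt.
V₂: ΔP = 58, V ≈ 5.89 × 58^0.624 ≈ 74.22 kt.
ΔV over 30 h = 4.89 kt → 24 h equivalent = 4.89 × 24/30 ≈ 3.91 kt.
4 kt < 30 kt ⇒ not rapid intensification.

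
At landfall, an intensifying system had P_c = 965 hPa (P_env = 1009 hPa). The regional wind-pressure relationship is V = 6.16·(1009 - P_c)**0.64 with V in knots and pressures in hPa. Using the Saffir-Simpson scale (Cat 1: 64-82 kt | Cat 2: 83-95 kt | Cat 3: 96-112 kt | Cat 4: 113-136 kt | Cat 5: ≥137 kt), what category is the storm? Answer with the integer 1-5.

ΔP = 1009 − 965 = 44 hPa.
V ≈ 6.16 × 44^0.64 = 6.16 × 11.27 ≈ 69 kt.
69 kt falls in the Category 1 band.

1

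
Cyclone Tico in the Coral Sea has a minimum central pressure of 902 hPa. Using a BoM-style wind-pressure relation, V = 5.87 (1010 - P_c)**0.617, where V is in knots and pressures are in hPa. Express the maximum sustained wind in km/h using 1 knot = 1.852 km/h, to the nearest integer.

ΔP = 1010 − 902 = 108 hPa.
V ≈ 5.87 × 108^0.617 = 5.87 × 17.973 ≈ 105.502 kt.
105.502 × 1.852 ≈ 195.39 km/h → 195 km/h.

195 km/h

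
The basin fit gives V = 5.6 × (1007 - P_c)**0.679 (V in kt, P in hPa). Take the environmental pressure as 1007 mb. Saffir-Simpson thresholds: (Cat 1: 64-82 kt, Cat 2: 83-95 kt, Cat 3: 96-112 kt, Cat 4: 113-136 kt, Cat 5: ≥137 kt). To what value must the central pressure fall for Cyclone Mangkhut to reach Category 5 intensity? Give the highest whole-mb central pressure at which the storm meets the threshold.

896 mb

Category 5 begins at V = 137 kt.
Required ΔP = (137/5.6)^(1/0.679) = 24.464^1.473 ≈ 110.91 mb.
P_c ≤ 1007 − 110.91 = 896.09, so the highest integer P_c is 896 mb.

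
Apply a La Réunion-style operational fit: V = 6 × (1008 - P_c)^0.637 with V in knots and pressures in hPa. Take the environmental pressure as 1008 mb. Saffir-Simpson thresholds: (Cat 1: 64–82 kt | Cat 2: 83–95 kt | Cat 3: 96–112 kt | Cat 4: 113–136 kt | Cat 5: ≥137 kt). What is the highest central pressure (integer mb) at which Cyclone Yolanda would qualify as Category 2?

Category 2 begins at V = 83 kt.
Required ΔP = (83/6)^(1/0.637) = 13.833^1.570 ≈ 61.82 mb.
P_c ≤ 1008 − 61.82 = 946.18, so the highest integer P_c is 946 mb.

946 mb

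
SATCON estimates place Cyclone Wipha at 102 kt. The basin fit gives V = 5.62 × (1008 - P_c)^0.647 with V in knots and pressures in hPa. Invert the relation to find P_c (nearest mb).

ΔP = (V / 5.62)^(1/0.647) = (102/5.62)^1.546.
102/5.62 = 18.149; 18.149^1.546 ≈ 88.25 mb.
P_c = 1008 − 88.25 = 919.75 ≈ 920 mb.

920 mb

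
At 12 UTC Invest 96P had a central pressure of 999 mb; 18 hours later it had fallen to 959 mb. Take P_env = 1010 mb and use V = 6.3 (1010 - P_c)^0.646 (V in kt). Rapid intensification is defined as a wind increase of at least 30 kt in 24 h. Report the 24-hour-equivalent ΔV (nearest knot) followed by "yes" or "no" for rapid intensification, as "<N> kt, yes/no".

67 kt, yes

V₁: ΔP = 11, V ≈ 6.3 × 11^0.646 ≈ 29.65 kt.
V₂: ΔP = 51, V ≈ 6.3 × 51^0.646 ≈ 79.88 kt.
ΔV over 18 h = 50.23 kt → 24 h equivalent = 50.23 × 24/18 ≈ 66.97 kt.
67 kt ≥ 30 kt ⇒ rapid intensification.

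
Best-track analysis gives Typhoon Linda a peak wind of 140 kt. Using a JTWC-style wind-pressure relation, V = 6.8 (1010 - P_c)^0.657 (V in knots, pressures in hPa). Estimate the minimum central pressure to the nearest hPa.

ΔP = (V / 6.8)^(1/0.657) = (140/6.8)^1.522.
140/6.8 = 20.588; 20.588^1.522 ≈ 99.87 hPa.
P_c = 1010 − 99.87 = 910.13 ≈ 910 hPa.

910 hPa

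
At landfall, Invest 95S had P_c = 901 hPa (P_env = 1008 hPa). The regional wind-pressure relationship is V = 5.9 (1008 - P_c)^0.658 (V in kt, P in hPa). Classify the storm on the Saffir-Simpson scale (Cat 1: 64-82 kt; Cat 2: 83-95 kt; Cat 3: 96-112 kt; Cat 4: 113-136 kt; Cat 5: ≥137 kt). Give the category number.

ΔP = 1008 − 901 = 107 hPa.
V ≈ 5.9 × 107^0.658 = 5.9 × 21.64 ≈ 128 kt.
128 kt falls in the Category 4 band.

4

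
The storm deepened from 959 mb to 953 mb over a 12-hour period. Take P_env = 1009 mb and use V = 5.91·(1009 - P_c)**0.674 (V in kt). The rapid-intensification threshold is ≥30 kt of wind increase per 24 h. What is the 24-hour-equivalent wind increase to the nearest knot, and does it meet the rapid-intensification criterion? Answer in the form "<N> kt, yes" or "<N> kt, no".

13 kt, no

V₁: ΔP = 50, V ≈ 5.91 × 50^0.674 ≈ 82.55 kt.
V₂: ΔP = 56, V ≈ 5.91 × 56^0.674 ≈ 89.10 kt.
ΔV over 12 h = 6.55 kt → 24 h equivalent = 6.55 × 24/12 ≈ 13.10 kt.
13 kt < 30 kt ⇒ not rapid intensification.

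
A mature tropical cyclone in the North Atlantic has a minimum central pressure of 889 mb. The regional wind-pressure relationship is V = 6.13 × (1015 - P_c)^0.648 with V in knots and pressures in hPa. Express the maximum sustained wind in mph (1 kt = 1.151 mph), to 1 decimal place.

162.0 mph

ΔP = 1015 − 889 = 126 mb.
V ≈ 6.13 × 126^0.648 = 6.13 × 22.964 ≈ 140.767 kt.
140.767 × 1.151 ≈ 162.02 mph → 162.0 mph.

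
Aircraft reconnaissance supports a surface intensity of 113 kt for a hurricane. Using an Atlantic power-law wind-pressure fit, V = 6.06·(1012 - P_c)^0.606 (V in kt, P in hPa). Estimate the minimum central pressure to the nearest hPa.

ΔP = (V / 6.06)^(1/0.606) = (113/6.06)^1.650.
113/6.06 = 18.647; 18.647^1.650 ≈ 124.94 hPa.
P_c = 1012 − 124.94 = 887.06 ≈ 887 hPa.

887 hPa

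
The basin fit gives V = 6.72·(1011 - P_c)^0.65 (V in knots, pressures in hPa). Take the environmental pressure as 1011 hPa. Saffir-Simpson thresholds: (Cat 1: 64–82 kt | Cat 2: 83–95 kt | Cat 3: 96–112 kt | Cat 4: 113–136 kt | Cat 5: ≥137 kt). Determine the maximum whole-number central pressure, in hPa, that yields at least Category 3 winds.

Category 3 begins at V = 96 kt.
Required ΔP = (96/6.72)^(1/0.65) = 14.286^1.538 ≈ 59.81 hPa.
P_c ≤ 1011 − 59.81 = 951.19, so the highest integer P_c is 951 hPa.

951 hPa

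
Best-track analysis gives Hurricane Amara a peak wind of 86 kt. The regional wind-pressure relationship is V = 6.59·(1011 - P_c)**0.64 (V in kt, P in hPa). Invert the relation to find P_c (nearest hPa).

ΔP = (V / 6.59)^(1/0.64) = (86/6.59)^1.562.
86/6.59 = 13.050; 13.050^1.562 ≈ 55.35 hPa.
P_c = 1011 − 55.35 = 955.65 ≈ 956 hPa.

956 hPa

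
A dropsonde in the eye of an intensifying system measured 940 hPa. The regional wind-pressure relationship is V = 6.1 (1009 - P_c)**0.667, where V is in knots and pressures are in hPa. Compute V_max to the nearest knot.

103 kt

ΔP = 1009 − 940 = 69 hPa.
69^0.667 ≈ 16.847.
V ≈ 6.1 × 16.847 ≈ 102.8 kt.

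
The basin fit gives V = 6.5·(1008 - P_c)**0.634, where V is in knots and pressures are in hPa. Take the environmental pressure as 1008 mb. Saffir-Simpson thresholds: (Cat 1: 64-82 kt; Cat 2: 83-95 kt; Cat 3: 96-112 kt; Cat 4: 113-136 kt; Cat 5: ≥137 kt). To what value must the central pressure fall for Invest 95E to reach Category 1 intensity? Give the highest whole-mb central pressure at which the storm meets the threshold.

Category 1 begins at V = 64 kt.
Required ΔP = (64/6.5)^(1/0.634) = 9.846^1.577 ≈ 36.87 mb.
P_c ≤ 1008 − 36.87 = 971.13, so the highest integer P_c is 971 mb.

971 mb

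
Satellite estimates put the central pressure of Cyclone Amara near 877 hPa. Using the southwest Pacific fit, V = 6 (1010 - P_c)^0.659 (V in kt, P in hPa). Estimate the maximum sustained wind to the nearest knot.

ΔP = 1010 − 877 = 133 hPa.
133^0.659 ≈ 25.097.
V ≈ 6 × 25.097 ≈ 150.6 kt.

151 kt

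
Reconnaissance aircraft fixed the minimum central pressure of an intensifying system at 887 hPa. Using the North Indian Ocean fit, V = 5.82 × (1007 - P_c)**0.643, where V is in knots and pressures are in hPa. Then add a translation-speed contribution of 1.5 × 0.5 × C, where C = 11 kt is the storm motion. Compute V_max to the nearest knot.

135 kt

ΔP = 1007 − 887 = 120 hPa.
120^0.643 ≈ 21.723.
V ≈ 5.82 × 21.723 ≈ 126.4 kt.
Translation term: 1.5 × 0.5 × 11 = 8.25 kt.
Corrected V ≈ 134.65 kt → 135 kt.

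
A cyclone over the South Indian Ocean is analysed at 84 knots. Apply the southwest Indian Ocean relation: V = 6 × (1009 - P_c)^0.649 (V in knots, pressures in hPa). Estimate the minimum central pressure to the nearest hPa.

951 hPa

ΔP = (V / 6)^(1/0.649) = (84/6)^1.541.
84/6 = 14.000; 14.000^1.541 ≈ 58.34 hPa.
P_c = 1009 − 58.34 = 950.66 ≈ 951 hPa.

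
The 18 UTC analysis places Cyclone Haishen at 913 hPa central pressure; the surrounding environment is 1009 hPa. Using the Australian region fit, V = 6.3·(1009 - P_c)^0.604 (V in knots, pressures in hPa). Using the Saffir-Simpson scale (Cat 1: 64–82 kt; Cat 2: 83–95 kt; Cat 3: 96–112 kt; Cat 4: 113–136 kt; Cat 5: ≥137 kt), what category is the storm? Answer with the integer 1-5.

ΔP = 1009 − 913 = 96 hPa.
V ≈ 6.3 × 96^0.604 = 6.3 × 15.75 ≈ 99 kt.
99 kt falls in the Category 3 band.

3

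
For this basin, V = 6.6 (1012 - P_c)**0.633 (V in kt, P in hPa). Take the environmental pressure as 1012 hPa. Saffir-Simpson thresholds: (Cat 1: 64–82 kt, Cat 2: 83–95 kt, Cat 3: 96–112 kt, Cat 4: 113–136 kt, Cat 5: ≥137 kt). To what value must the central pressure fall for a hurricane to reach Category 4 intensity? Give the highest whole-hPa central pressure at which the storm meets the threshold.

Category 4 begins at V = 113 kt.
Required ΔP = (113/6.6)^(1/0.633) = 17.121^1.580 ≈ 88.86 hPa.
P_c ≤ 1012 − 88.86 = 923.14, so the highest integer P_c is 923 hPa.

923 hPa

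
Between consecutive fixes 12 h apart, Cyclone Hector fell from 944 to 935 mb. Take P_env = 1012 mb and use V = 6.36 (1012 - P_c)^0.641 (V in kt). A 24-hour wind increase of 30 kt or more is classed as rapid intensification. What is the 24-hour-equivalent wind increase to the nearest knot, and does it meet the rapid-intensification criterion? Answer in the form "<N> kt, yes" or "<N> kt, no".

16 kt, no

V₁: ΔP = 68, V ≈ 6.36 × 68^0.641 ≈ 95.08 kt.
V₂: ΔP = 77, V ≈ 6.36 × 77^0.641 ≈ 102.97 kt.
ΔV over 12 h = 7.89 kt → 24 h equivalent = 7.89 × 24/12 ≈ 15.78 kt.
16 kt < 30 kt ⇒ not rapid intensification.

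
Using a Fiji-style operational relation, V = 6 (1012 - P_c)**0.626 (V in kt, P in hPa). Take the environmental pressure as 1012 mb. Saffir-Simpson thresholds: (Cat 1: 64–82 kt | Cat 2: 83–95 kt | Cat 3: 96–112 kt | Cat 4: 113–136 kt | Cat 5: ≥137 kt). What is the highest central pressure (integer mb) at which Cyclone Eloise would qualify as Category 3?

928 mb

Category 3 begins at V = 96 kt.
Required ΔP = (96/6)^(1/0.626) = 16.000^1.597 ≈ 83.85 mb.
P_c ≤ 1012 − 83.85 = 928.15, so the highest integer P_c is 928 mb.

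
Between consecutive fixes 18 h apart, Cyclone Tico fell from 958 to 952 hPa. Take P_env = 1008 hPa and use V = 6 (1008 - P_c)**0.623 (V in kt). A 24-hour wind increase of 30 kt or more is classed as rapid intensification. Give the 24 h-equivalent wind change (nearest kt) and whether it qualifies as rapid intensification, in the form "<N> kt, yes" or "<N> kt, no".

7 kt, no

V₁: ΔP = 50, V ≈ 6 × 50^0.623 ≈ 68.65 kt.
V₂: ΔP = 56, V ≈ 6 × 56^0.623 ≈ 73.67 kt.
ΔV over 18 h = 5.02 kt → 24 h equivalent = 5.02 × 24/18 ≈ 6.69 kt.
7 kt < 30 kt ⇒ not rapid intensification.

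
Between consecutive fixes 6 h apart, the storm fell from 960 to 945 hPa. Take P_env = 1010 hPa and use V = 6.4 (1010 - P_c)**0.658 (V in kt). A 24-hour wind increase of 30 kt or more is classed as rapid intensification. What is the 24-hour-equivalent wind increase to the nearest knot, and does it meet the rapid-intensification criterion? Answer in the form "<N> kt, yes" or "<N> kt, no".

V₁: ΔP = 50, V ≈ 6.4 × 50^0.658 ≈ 83.97 kt.
V₂: ΔP = 65, V ≈ 6.4 × 65^0.658 ≈ 99.79 kt.
ΔV over 6 h = 15.82 kt → 24 h equivalent = 15.82 × 24/6 ≈ 63.28 kt.
63 kt ≥ 30 kt ⇒ rapid intensification.

63 kt, yes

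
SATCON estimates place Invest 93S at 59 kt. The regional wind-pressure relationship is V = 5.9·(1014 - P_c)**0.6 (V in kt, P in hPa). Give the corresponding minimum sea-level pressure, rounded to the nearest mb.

968 mb

ΔP = (V / 5.9)^(1/0.6) = (59/5.9)^1.667.
59/5.9 = 10.000; 10.000^1.667 ≈ 46.42 mb.
P_c = 1014 − 46.42 = 967.58 ≈ 968 mb.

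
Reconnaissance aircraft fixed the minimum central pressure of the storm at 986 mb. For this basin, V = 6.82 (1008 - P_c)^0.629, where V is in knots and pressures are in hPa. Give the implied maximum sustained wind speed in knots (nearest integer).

ΔP = 1008 − 986 = 22 mb.
22^0.629 ≈ 6.988.
V ≈ 6.82 × 6.988 ≈ 47.7 kt.

48 kt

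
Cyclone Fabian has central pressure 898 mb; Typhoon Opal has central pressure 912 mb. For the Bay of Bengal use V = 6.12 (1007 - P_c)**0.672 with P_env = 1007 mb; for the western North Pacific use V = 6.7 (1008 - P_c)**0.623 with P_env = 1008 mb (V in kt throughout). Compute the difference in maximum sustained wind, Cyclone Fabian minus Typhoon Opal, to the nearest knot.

Cyclone Fabian: ΔP = 109; V ≈ 6.12 × 109^0.672 ≈ 143.19 kt.
Typhoon Opal: ΔP = 96; V ≈ 6.7 × 96^0.623 ≈ 115.09 kt.
Difference ≈ 143.19 − 115.09 = 28.10 → 28 kt.

28 kt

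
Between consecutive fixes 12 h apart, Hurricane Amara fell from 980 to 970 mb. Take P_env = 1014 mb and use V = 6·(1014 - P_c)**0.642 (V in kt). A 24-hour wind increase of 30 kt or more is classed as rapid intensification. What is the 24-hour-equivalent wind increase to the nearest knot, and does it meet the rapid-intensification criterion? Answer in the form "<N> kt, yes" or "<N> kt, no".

21 kt, no

V₁: ΔP = 34, V ≈ 6 × 34^0.642 ≈ 57.72 kt.
V₂: ΔP = 44, V ≈ 6 × 44^0.642 ≈ 68.12 kt.
ΔV over 12 h = 10.40 kt → 24 h equivalent = 10.40 × 24/12 ≈ 20.80 kt.
21 kt < 30 kt ⇒ not rapid intensification.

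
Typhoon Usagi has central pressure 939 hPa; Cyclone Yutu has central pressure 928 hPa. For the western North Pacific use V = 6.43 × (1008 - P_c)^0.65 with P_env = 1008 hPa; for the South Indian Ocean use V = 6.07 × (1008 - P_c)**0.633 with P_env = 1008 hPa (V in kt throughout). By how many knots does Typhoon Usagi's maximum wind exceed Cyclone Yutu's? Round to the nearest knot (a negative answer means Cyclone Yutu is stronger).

4 kt

Typhoon Usagi: ΔP = 69; V ≈ 6.43 × 69^0.65 ≈ 100.80 kt.
Cyclone Yutu: ΔP = 80; V ≈ 6.07 × 80^0.633 ≈ 97.24 kt.
Difference ≈ 100.80 − 97.24 = 3.56 → 4 kt.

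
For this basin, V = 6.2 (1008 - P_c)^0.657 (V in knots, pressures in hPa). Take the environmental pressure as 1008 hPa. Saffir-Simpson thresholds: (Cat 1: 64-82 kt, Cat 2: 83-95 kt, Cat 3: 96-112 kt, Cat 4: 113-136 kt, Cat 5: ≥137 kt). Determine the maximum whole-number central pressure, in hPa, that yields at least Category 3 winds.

Category 3 begins at V = 96 kt.
Required ΔP = (96/6.2)^(1/0.657) = 15.484^1.522 ≈ 64.73 hPa.
P_c ≤ 1008 − 64.73 = 943.27, so the highest integer P_c is 943 hPa.

943 hPa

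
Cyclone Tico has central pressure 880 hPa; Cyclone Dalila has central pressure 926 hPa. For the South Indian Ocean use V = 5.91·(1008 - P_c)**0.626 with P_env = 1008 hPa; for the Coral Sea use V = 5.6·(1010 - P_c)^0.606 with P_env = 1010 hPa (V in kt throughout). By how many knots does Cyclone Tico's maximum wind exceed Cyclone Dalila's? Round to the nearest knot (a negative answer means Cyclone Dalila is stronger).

41 kt

Cyclone Tico: ΔP = 128; V ≈ 5.91 × 128^0.626 ≈ 123.23 kt.
Cyclone Dalila: ΔP = 84; V ≈ 5.6 × 84^0.606 ≈ 82.09 kt.
Difference ≈ 123.23 − 82.09 = 41.14 → 41 kt.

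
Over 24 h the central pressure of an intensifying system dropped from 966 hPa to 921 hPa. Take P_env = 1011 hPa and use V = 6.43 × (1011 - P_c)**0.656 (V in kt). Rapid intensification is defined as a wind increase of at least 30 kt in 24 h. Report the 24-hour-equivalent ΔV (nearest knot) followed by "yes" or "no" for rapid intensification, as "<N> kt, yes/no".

V₁: ΔP = 45, V ≈ 6.43 × 45^0.656 ≈ 78.11 kt.
V₂: ΔP = 90, V ≈ 6.43 × 90^0.656 ≈ 123.08 kt.
ΔV over 24 h = 44.97 kt → 24 h equivalent = 44.97 × 24/24 ≈ 44.97 kt.
45 kt ≥ 30 kt ⇒ rapid intensification.

45 kt, yes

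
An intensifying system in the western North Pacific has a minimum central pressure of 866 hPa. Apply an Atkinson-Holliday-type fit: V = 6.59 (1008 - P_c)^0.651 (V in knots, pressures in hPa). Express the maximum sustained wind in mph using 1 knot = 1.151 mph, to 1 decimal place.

ΔP = 1008 − 866 = 142 hPa.
V ≈ 6.59 × 142^0.651 = 6.59 × 25.185 ≈ 165.968 kt.
165.968 × 1.151 ≈ 191.03 mph → 191.0 mph.

191.0 mph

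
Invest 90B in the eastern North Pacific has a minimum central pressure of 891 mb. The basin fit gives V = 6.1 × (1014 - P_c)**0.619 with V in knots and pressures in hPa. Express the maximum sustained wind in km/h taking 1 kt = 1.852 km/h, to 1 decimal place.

222.1 km/h

ΔP = 1014 − 891 = 123 mb.
V ≈ 6.1 × 123^0.619 = 6.1 × 19.663 ≈ 119.945 kt.
119.945 × 1.852 ≈ 222.14 km/h → 222.1 km/h.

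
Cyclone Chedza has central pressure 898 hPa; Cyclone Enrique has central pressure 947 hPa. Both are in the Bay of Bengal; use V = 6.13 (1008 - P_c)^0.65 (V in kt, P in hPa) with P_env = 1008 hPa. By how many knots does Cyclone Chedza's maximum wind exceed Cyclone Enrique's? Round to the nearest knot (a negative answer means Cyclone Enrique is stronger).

41 kt

Cyclone Chedza: ΔP = 110; V ≈ 6.13 × 110^0.65 ≈ 130.13 kt.
Cyclone Enrique: ΔP = 61; V ≈ 6.13 × 61^0.65 ≈ 88.70 kt.
Difference ≈ 130.13 − 88.70 = 41.43 → 41 kt.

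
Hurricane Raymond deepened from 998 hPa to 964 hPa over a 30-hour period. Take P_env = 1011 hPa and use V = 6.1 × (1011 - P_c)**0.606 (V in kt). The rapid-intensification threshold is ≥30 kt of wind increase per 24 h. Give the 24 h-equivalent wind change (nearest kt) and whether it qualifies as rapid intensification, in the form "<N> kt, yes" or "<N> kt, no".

V₁: ΔP = 13, V ≈ 6.1 × 13^0.606 ≈ 28.87 kt.
V₂: ΔP = 47, V ≈ 6.1 × 47^0.606 ≈ 62.90 kt.
ΔV over 30 h = 34.03 kt → 24 h equivalent = 34.03 × 24/30 ≈ 27.22 kt.
27 kt < 30 kt ⇒ not rapid intensification.

27 kt, no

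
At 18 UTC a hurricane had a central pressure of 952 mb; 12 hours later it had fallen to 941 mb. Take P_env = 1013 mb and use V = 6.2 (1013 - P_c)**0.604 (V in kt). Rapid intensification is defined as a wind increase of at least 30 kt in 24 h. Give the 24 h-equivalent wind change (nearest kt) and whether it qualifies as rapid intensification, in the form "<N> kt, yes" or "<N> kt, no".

V₁: ΔP = 61, V ≈ 6.2 × 61^0.604 ≈ 74.26 kt.
V₂: ΔP = 72, V ≈ 6.2 × 72^0.604 ≈ 82.08 kt.
ΔV over 12 h = 7.82 kt → 24 h equivalent = 7.82 × 24/12 ≈ 15.64 kt.
16 kt < 30 kt ⇒ not rapid intensification.

16 kt, no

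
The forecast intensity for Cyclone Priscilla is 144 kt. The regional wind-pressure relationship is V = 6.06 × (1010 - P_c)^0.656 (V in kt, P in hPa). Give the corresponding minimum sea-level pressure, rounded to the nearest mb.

885 mb

ΔP = (V / 6.06)^(1/0.656) = (144/6.06)^1.524.
144/6.06 = 23.762; 23.762^1.524 ≈ 125.14 mb.
P_c = 1010 − 125.14 = 884.86 ≈ 885 mb.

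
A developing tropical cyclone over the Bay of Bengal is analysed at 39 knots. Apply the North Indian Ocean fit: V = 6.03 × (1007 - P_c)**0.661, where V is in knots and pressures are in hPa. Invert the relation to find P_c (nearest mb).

990 mb

ΔP = (V / 6.03)^(1/0.661) = (39/6.03)^1.513.
39/6.03 = 6.468; 6.468^1.513 ≈ 16.85 mb.
P_c = 1007 − 16.85 = 990.15 ≈ 990 mb.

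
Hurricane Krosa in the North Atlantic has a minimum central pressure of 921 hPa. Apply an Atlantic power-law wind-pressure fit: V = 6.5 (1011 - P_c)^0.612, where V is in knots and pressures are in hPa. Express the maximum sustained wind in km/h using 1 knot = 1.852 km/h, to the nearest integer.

ΔP = 1011 − 921 = 90 hPa.
V ≈ 6.5 × 90^0.612 = 6.5 × 15.703 ≈ 102.073 kt.
102.073 × 1.852 ≈ 189.04 km/h → 189 km/h.

189 km/h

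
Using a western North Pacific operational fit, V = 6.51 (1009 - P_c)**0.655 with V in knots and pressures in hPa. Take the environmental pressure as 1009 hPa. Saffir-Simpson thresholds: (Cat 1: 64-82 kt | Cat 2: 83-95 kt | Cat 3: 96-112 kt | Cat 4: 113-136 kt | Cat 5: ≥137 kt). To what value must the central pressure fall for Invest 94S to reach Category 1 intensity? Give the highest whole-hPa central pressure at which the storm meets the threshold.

976 hPa

Category 1 begins at V = 64 kt.
Required ΔP = (64/6.51)^(1/0.655) = 9.831^1.527 ≈ 32.77 hPa.
P_c ≤ 1009 − 32.77 = 976.23, so the highest integer P_c is 976 hPa.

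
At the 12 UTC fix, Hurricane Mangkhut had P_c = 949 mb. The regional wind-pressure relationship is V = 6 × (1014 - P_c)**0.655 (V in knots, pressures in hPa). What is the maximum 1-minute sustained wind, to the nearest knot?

ΔP = 1014 − 949 = 65 mb.
65^0.655 ≈ 15.398.
V ≈ 6 × 15.398 ≈ 92.4 kt.

92 kt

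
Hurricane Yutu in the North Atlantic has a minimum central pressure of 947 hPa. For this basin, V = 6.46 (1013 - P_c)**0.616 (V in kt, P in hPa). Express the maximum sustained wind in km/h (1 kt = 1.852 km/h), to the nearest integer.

158 km/h

ΔP = 1013 − 947 = 66 hPa.
V ≈ 6.46 × 66^0.616 = 6.46 × 13.208 ≈ 85.324 kt.
85.324 × 1.852 ≈ 158.02 km/h → 158 km/h.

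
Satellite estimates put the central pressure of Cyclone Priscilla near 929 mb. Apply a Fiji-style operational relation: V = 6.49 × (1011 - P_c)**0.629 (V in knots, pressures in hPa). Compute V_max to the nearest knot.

104 kt

ΔP = 1011 − 929 = 82 mb.
82^0.629 ≈ 15.988.
V ≈ 6.49 × 15.988 ≈ 103.8 kt.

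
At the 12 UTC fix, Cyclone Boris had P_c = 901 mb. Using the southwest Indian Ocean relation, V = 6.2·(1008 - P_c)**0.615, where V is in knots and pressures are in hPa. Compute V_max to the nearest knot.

ΔP = 1008 − 901 = 107 mb.
107^0.615 ≈ 17.704.
V ≈ 6.2 × 17.704 ≈ 109.8 kt.

110 kt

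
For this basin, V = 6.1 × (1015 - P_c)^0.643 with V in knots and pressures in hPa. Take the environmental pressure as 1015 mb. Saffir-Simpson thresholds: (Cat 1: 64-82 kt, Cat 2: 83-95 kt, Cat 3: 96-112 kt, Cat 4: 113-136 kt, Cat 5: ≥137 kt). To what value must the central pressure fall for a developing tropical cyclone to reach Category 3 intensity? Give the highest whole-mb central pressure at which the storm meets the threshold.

Category 3 begins at V = 96 kt.
Required ΔP = (96/6.1)^(1/0.643) = 15.738^1.555 ≈ 72.69 mb.
P_c ≤ 1015 − 72.69 = 942.31, so the highest integer P_c is 942 mb.

942 mb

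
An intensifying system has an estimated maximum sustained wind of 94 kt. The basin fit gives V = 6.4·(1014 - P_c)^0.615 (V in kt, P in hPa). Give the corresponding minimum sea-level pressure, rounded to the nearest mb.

935 mb

ΔP = (V / 6.4)^(1/0.615) = (94/6.4)^1.626.
94/6.4 = 14.688; 14.688^1.626 ≈ 78.97 mb.
P_c = 1014 − 78.97 = 935.03 ≈ 935 mb.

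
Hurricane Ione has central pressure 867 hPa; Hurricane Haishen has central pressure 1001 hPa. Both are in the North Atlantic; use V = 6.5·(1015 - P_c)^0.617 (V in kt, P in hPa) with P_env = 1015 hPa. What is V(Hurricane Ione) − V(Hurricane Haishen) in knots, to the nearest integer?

Hurricane Ione: ΔP = 148; V ≈ 6.5 × 148^0.617 ≈ 141.89 kt.
Hurricane Haishen: ΔP = 14; V ≈ 6.5 × 14^0.617 ≈ 33.12 kt.
Difference ≈ 141.89 − 33.12 = 108.77 → 109 kt.

109 kt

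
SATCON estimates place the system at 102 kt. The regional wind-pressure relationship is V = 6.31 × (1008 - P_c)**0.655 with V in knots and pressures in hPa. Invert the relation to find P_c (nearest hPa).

ΔP = (V / 6.31)^(1/0.655) = (102/6.31)^1.527.
102/6.31 = 16.165; 16.165^1.527 ≈ 70.01 hPa.
P_c = 1008 − 70.01 = 937.99 ≈ 938 hPa.

938 hPa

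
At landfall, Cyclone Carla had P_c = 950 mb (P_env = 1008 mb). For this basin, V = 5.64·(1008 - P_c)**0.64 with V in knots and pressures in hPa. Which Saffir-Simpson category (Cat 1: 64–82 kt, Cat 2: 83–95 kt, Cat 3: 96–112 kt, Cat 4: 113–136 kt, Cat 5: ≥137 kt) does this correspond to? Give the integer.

ΔP = 1008 − 950 = 58 mb.
V ≈ 5.64 × 58^0.64 = 5.64 × 13.45 ≈ 76 kt.
76 kt falls in the Category 1 band.

1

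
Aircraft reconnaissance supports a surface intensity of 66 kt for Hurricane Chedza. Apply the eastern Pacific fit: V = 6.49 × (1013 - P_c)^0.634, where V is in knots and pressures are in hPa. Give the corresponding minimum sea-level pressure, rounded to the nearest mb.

ΔP = (V / 6.49)^(1/0.634) = (66/6.49)^1.577.
66/6.49 = 10.169; 10.169^1.577 ≈ 38.80 mb.
P_c = 1013 − 38.80 = 974.20 ≈ 974 mb.

974 mb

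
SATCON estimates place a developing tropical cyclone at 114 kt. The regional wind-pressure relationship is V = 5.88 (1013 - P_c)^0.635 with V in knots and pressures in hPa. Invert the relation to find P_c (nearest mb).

ΔP = (V / 5.88)^(1/0.635) = (114/5.88)^1.575.
114/5.88 = 19.388; 19.388^1.575 ≈ 106.56 mb.
P_c = 1013 − 106.56 = 906.44 ≈ 906 mb.

906 mb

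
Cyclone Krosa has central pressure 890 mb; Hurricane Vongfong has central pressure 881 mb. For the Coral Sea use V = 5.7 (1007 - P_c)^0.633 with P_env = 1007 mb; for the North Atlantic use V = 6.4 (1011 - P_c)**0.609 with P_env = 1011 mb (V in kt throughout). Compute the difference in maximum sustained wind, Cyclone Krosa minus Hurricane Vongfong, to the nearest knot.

Cyclone Krosa: ΔP = 117; V ≈ 5.7 × 117^0.633 ≈ 116.15 kt.
Hurricane Vongfong: ΔP = 130; V ≈ 6.4 × 130^0.609 ≈ 124.04 kt.
Difference ≈ 116.15 − 124.04 = -7.89 → -8 kt.

-8 kt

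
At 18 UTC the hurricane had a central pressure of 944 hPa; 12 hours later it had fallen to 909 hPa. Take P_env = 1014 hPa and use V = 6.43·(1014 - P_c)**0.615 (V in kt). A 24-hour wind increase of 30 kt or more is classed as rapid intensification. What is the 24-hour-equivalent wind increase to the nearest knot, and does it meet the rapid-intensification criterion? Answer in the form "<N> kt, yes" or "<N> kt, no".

V₁: ΔP = 70, V ≈ 6.43 × 70^0.615 ≈ 87.69 kt.
V₂: ΔP = 105, V ≈ 6.43 × 105^0.615 ≈ 112.52 kt.
ΔV over 12 h = 24.83 kt → 24 h equivalent = 24.83 × 24/12 ≈ 49.66 kt.
50 kt ≥ 30 kt ⇒ rapid intensification.

50 kt, yes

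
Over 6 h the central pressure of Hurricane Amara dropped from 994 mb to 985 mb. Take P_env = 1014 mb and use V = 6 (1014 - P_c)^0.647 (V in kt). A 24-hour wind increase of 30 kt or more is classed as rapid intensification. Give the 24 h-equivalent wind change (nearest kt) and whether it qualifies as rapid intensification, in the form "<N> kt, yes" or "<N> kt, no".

V₁: ΔP = 20, V ≈ 6 × 20^0.647 ≈ 41.68 kt.
V₂: ΔP = 29, V ≈ 6 × 29^0.647 ≈ 53.01 kt.
ΔV over 6 h = 11.33 kt → 24 h equivalent = 11.33 × 24/6 ≈ 45.32 kt.
45 kt ≥ 30 kt ⇒ rapid intensification.

45 kt, yes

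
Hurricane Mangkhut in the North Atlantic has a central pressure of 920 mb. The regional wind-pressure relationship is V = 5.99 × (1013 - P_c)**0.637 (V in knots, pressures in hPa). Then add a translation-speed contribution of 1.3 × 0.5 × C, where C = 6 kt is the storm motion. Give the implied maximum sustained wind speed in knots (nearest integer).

111 kt

ΔP = 1013 − 920 = 93 mb.
93^0.637 ≈ 17.944.
V ≈ 5.99 × 17.944 ≈ 107.5 kt.
Translation term: 1.3 × 0.5 × 6 = 3.9 kt.
Corrected V ≈ 111.4 kt → 111 kt.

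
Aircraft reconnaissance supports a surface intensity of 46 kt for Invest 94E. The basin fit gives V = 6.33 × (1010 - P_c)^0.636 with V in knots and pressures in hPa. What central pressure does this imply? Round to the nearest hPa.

987 hPa

ΔP = (V / 6.33)^(1/0.636) = (46/6.33)^1.572.
46/6.33 = 7.267; 7.267^1.572 ≈ 22.61 hPa.
P_c = 1010 − 22.61 = 987.39 ≈ 987 hPa.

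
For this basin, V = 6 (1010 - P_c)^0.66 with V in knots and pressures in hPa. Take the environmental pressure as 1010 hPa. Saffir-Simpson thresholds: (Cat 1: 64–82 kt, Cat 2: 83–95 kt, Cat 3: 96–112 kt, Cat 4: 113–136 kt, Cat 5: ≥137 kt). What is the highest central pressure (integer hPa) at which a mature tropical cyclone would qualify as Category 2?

956 hPa

Category 2 begins at V = 83 kt.
Required ΔP = (83/6)^(1/0.66) = 13.833^1.515 ≈ 53.54 hPa.
P_c ≤ 1010 − 53.54 = 956.46, so the highest integer P_c is 956 hPa.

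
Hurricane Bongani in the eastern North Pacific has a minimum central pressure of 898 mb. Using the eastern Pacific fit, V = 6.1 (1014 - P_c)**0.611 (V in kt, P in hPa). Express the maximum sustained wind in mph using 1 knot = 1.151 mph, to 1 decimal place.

128.2 mph

ΔP = 1014 − 898 = 116 mb.
V ≈ 6.1 × 116^0.611 = 6.1 × 18.255 ≈ 111.356 kt.
111.356 × 1.151 ≈ 128.17 mph → 128.2 mph.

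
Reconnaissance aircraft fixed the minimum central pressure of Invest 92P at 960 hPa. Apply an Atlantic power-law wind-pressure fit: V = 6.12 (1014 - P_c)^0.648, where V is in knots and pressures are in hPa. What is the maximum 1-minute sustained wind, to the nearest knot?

81 kt

ΔP = 1014 − 960 = 54 hPa.
54^0.648 ≈ 13.261.
V ≈ 6.12 × 13.261 ≈ 81.2 kt.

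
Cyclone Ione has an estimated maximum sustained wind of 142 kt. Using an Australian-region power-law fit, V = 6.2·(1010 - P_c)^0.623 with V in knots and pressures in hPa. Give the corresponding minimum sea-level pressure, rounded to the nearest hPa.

ΔP = (V / 6.2)^(1/0.623) = (142/6.2)^1.605.
142/6.2 = 22.903; 22.903^1.605 ≈ 152.34 hPa.
P_c = 1010 − 152.34 = 857.66 ≈ 858 hPa.

858 hPa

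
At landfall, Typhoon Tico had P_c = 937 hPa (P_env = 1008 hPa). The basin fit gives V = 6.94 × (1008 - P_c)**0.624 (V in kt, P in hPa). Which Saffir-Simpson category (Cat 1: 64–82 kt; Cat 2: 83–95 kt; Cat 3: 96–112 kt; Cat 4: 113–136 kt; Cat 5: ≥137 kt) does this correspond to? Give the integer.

ΔP = 1008 − 937 = 71 hPa.
V ≈ 6.94 × 71^0.624 = 6.94 × 14.30 ≈ 99 kt.
99 kt falls in the Category 3 band.

3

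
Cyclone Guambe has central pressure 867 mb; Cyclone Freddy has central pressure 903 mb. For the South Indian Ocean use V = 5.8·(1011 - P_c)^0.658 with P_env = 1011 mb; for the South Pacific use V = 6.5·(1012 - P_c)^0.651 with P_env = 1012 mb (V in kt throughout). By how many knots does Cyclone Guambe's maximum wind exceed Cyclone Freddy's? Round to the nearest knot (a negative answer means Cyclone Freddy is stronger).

Cyclone Guambe: ΔP = 144; V ≈ 5.8 × 144^0.658 ≈ 152.63 kt.
Cyclone Freddy: ΔP = 109; V ≈ 6.5 × 109^0.651 ≈ 137.81 kt.
Difference ≈ 152.63 − 137.81 = 14.82 → 15 kt.

15 kt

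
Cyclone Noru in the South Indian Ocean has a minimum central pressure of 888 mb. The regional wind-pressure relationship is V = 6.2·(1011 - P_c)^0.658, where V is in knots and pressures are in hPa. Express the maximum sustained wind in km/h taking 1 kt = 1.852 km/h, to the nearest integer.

ΔP = 1011 − 888 = 123 mb.
V ≈ 6.2 × 123^0.658 = 6.2 × 23.722 ≈ 147.079 kt.
147.079 × 1.852 ≈ 272.39 km/h → 272 km/h.

272 km/h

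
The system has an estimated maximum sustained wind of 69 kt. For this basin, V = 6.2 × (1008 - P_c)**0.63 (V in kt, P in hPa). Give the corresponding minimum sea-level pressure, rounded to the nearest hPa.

ΔP = (V / 6.2)^(1/0.63) = (69/6.2)^1.587.
69/6.2 = 11.129; 11.129^1.587 ≈ 45.82 hPa.
P_c = 1008 − 45.82 = 962.18 ≈ 962 hPa.

962 hPa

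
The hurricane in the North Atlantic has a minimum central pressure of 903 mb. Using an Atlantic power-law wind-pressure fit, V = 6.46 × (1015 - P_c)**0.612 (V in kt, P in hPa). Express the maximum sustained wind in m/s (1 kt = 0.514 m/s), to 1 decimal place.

ΔP = 1015 − 903 = 112 mb.
V ≈ 6.46 × 112^0.612 = 6.46 × 17.952 ≈ 115.972 kt.
115.972 × 0.514 ≈ 59.61 m/s → 59.6 m/s.

59.6 m/s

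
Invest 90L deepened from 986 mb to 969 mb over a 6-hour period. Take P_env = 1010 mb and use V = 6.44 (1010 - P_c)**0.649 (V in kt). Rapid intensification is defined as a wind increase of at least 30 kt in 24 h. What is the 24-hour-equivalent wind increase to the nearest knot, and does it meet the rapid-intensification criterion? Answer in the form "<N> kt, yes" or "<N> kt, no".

V₁: ΔP = 24, V ≈ 6.44 × 24^0.649 ≈ 50.66 kt.
V₂: ΔP = 41, V ≈ 6.44 × 41^0.649 ≈ 71.71 kt.
ΔV over 6 h = 21.05 kt → 24 h equivalent = 21.05 × 24/6 ≈ 84.20 kt.
84 kt ≥ 30 kt ⇒ rapid intensification.

84 kt, yes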